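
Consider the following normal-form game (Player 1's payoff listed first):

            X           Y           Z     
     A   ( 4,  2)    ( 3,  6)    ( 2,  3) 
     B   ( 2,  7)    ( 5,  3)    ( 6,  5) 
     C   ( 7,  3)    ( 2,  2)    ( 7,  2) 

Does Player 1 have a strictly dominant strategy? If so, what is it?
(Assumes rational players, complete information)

No strictly dominant strategy exists for Player 1

Work:
A strategy strictly dominates another if it gives a strictly higher payoff against every opponent action. Compare each pair of P1's strategies column-by-column:
  A vs B: [4 vs 2, 3 vs 5, 2 vs 6] → A does not strictly dominate B (column Y: 3 ≤ 5)
  A vs C: [4 vs 7, 3 vs 2, 2 vs 7] → A does not strictly dominate C (column X: 4 ≤ 7)
  B vs A: [2 vs 4, 5 vs 3, 6 vs 2] → B does not strictly dominate A (column X: 2 ≤ 4)
  B vs C: [2 vs 7, 5 vs 2, 6 vs 7] → B does not strictly dominate C (column X: 2 ≤ 7)
  C vs A: [7 vs 4, 2 vs 3, 7 vs 2] → C does not strictly dominate A (column Y: 2 ≤ 3)
  C vs B: [7 vs 2, 2 vs 5, 7 vs 6] → C does not strictly dominate B (column Y: 2 ≤ 5)
No single strategy strictly dominates all others → no strictly dominant strategy.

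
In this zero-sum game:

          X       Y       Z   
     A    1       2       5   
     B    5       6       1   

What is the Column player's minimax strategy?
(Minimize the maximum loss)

Column should play X or Z (all achieve the minimum), value = 5

Work:
Column player minimizes Row's maximum payoff:
Column X: max payoff to Row = 5
Column Y: max payoff to Row = 6
Column Z: max payoff to Row = 5
Minimum is 5, achieved by columns X, Z (tied).
Each of X or Z is a minimax strategy.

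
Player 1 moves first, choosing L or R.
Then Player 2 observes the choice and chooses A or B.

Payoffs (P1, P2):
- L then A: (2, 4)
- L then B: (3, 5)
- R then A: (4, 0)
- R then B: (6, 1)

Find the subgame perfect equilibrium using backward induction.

P1 plays R, P2 plays B after L and B after R; Payoff (6, 1)

Work:
Backward induction:
After L: P2 chooses B → P1 gets 3
After R: P2 chooses B → P1 gets 6
P1 chooses R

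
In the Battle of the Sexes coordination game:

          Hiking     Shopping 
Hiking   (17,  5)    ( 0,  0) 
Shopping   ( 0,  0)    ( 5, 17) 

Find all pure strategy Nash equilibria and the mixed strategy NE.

Pure NE: (Hiking, Hiking) and (Shopping, Shopping); Mixed NE: p = 0.7727, q = 0.2273

Work:
Check pure NE:
(Hiking, Hiking): (17, 5) - no unilateral deviation beneficial
(Shopping, Shopping): (5, 17) - no unilateral deviation beneficial
Mixed NE: P1 plays Hiking with p = 0.7727, P2 plays Hiking with q = 0.2273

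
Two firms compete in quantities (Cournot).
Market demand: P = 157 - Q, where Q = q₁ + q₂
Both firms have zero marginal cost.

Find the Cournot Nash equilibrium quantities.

q₁* = q₂* = 52.33; P* = 52.33

Work:
Profit: π_i = P·q_i = (a - q_i - q_j)·q_i
FOC: ∂π_i/∂q_i = a - 2q_i - q_j = 0
Reaction function: q_i = (157 - q_j)/2
Symmetry: q* = 157/3 = 52.33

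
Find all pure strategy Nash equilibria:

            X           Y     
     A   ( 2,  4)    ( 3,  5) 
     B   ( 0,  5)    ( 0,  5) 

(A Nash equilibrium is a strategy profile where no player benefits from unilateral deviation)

Nash equilibrium: (A, Y)

Work:
Best responses:
  P1 vs X: payoffs [2, 0] → best response A (payoff 2)
  P1 vs Y: payoffs [3, 0] → best response A (payoff 3)
  P2 vs A: payoffs [4, 5] → best response Y (payoff 5)
  P2 vs B: payoffs [5, 5] → best response X/Y (payoff 5)
Mutual best responses: (A,Y) → Nash equilibria.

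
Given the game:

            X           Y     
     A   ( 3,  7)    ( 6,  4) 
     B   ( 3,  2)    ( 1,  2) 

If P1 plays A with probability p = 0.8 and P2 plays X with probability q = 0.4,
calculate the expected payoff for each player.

E[P1] = 4.2, E[P2] = 4.56

Work:
E[P1] = p·q·π₁(A,X) + p·(1-q)·π₁(A,Y) + (1-p)·q·π₁(B,X) + (1-p)·(1-q)·π₁(B,Y)
= 0.8·0.4·3 + 0.8·0.6·6 + 0.2·0.4·3 + 0.2·0.6·1
= 4.2

E[P2] = 4.56 (similar calculation)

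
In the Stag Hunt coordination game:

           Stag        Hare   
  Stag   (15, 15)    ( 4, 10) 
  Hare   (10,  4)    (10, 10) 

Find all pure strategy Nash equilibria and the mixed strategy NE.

Pure NE: (Stag, Stag) and (Hare, Hare); Mixed NE: p = 0.5455, q = 0.5455

Work:
Check pure NE:
(Stag, Stag): (15, 15) - no unilateral deviation beneficial
(Hare, Hare): (10, 10) - no unilateral deviation beneficial
Mixed NE: P1 plays Stag with p = 0.5455, P2 plays Stag with q = 0.5455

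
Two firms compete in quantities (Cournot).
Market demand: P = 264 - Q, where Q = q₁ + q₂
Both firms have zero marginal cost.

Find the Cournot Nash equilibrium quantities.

q₁* = q₂* = 88.0; P* = 88.0

Work:
Profit: π_i = P·q_i = (a - q_i - q_j)·q_i
FOC: ∂π_i/∂q_i = a - 2q_i - q_j = 0
Reaction function: q_i = (264 - q_j)/2
Symmetry: q* = 264/3 = 88.0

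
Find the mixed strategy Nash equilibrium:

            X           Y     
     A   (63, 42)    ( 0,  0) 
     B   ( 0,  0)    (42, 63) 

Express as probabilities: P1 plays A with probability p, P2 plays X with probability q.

p = 0.6, q = 0.4

Work:
Find probabilities that make opponent indifferent:
P2 chooses q to make P1 indifferent between A and B
P1 chooses p to make P2 indifferent between X and Y
Mixed NE: P1 plays (A: 0.6, B: 0.4), P2 plays (X: 0.4, Y: 0.6)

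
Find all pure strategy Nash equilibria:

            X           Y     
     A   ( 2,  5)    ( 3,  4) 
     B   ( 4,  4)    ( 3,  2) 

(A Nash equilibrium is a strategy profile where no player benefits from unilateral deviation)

Nash equilibrium: (B, X)

Work:
Best responses:
  P1 vs X: payoffs [2, 4] → best response B (payoff 4)
  P1 vs Y: payoffs [3, 3] → best response A/B (payoff 3)
  P2 vs A: payoffs [5, 4] → best response X (payoff 5)
  P2 vs B: payoffs [4, 2] → best response X (payoff 4)
Mutual best responses: (B,X) → Nash equilibria.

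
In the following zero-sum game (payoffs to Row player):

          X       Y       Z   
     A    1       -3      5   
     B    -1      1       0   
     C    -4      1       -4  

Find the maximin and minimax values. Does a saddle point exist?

Maximin = -1, Minimax = 1, Saddle: False

Work:
Row minimums: [-3, -1, -4] → maximin = -1
Column maximums: [1, 1, 5] → minimax = 1
No saddle point (maximin ≠ minimax). Mixed strategy needed.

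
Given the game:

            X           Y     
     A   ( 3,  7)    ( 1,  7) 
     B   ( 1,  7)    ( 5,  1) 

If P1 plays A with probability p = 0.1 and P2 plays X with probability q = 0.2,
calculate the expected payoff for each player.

E[P1] = 3.92, E[P2] = 2.68

Work:
E[P1] = p·q·π₁(A,X) + p·(1-q)·π₁(A,Y) + (1-p)·q·π₁(B,X) + (1-p)·(1-q)·π₁(B,Y)
= 0.1·0.2·3 + 0.1·0.8·1 + 0.9·0.2·1 + 0.9·0.8·5
= 3.92

E[P2] = 2.68 (similar calculation)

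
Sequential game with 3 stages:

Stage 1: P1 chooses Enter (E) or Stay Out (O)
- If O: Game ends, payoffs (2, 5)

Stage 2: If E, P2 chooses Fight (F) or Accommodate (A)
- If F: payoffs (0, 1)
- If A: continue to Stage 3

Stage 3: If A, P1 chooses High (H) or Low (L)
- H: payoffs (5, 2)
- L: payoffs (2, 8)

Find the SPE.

SPE: (E, A, H); Outcome (5, 2)

Work:
Stage 3: P1 chooses H (5 vs 2)
Stage 2: P2: F->1, A->2 (anticipating H). Choose A
Stage 1: P1: O->2, E->5 (anticipating A, H). Choose E
SPE path: E -> A -> H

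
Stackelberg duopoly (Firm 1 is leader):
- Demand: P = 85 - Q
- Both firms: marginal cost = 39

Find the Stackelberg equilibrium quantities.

q₁* (leader) = 23.0, q₂* (follower) = 11.5

Work:
Follower's reaction: q₂ = (a - c - q₁)/2
Leader substitutes: π₁ = q₁·(a - q₁ - (a-c-q₁)/2 - c)
FOC: q₁* = (85 - 39)/2 = 23.00
Then: q₂* = (85 - 39 - 23.0)/2 = 11.50
Leader has first-mover advantage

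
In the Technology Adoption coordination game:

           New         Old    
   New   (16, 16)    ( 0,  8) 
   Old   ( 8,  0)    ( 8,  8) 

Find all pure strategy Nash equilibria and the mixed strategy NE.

Pure NE: (New, New) and (Old, Old); Mixed NE: p = 0.5, q = 0.5

Work:
Check pure NE:
(New, New): (16, 16) - no unilateral deviation beneficial
(Old, Old): (8, 8) - no unilateral deviation beneficial
Mixed NE: P1 plays New with p = 0.5, P2 plays New with q = 0.5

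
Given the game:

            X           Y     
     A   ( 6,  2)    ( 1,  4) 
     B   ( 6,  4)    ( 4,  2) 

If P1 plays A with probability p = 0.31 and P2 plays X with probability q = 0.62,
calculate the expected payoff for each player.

E[P1] = 4.8866, E[P2] = 3.0912

Work:
E[P1] = p·q·π₁(A,X) + p·(1-q)·π₁(A,Y) + (1-p)·q·π₁(B,X) + (1-p)·(1-q)·π₁(B,Y)
= 0.31·0.62·6 + 0.31·0.38·1 + 0.69·0.62·6 + 0.69·0.38·4
= 4.8866

E[P2] = 3.0912 (similar calculation)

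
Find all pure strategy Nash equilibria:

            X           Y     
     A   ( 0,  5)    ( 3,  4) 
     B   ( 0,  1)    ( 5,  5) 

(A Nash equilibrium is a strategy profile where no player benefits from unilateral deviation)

Nash equilibrium: (A, X), (B, Y)

Work:
Best responses:
  P1 vs X: payoffs [0, 0] → best response A/B (payoff 0)
  P1 vs Y: payoffs [3, 5] → best response B (payoff 5)
  P2 vs A: payoffs [5, 4] → best response X (payoff 5)
  P2 vs B: payoffs [1, 5] → best response Y (payoff 5)
Mutual best responses: (A,X), (B,Y) → Nash equilibria.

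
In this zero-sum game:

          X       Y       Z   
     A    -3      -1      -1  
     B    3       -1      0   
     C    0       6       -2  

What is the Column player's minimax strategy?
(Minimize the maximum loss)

Column should play Z, value = 0

Work:
Column player minimizes Row's maximum payoff:
Column X: max payoff to Row = 3
Column Y: max payoff to Row = 6
Column Z: max payoff to Row = 0
Minimum is 0, achieved by column Z.
Minimax strategy: Z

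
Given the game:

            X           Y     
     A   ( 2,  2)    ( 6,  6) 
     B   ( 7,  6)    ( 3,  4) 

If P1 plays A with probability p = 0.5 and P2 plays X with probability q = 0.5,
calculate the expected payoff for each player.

E[P1] = 4.5, E[P2] = 4.5

Work:
E[P1] = p·q·π₁(A,X) + p·(1-q)·π₁(A,Y) + (1-p)·q·π₁(B,X) + (1-p)·(1-q)·π₁(B,Y)
= 0.5·0.5·2 + 0.5·0.5·6 + 0.5·0.5·7 + 0.5·0.5·3
= 4.5

E[P2] = 4.5 (similar calculation)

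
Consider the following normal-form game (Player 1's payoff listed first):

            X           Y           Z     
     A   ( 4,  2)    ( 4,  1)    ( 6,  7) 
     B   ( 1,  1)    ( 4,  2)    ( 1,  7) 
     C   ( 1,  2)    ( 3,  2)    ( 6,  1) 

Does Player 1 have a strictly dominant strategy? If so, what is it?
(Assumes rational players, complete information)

No strictly dominant strategy exists for Player 1

Work:
A strategy strictly dominates another if it gives a strictly higher payoff against every opponent action. Compare each pair of P1's strategies column-by-column:
  A vs B: [4 vs 1, 4 vs 4, 6 vs 1] → A does not strictly dominate B (column Y: 4 ≤ 4)
  A vs C: [4 vs 1, 4 vs 3, 6 vs 6] → A does not strictly dominate C (column Z: 6 ≤ 6)
  B vs A: [1 vs 4, 4 vs 4, 1 vs 6] → B does not strictly dominate A (column X: 1 ≤ 4)
  B vs C: [1 vs 1, 4 vs 3, 1 vs 6] → B does not strictly dominate C (column X: 1 ≤ 1)
  C vs A: [1 vs 4, 3 vs 4, 6 vs 6] → C does not strictly dominate A (column X: 1 ≤ 4)
  C vs B: [1 vs 1, 3 vs 4, 6 vs 1] → C does not strictly dominate B (column X: 1 ≤ 1)
No single strategy strictly dominates all others → no strictly dominant strategy.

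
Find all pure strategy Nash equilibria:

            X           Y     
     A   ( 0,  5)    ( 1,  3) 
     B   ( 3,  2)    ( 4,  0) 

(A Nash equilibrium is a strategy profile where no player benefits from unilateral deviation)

Nash equilibrium: (B, X)

Work:
Best responses:
  P1 vs X: payoffs [0, 3] → best response B (payoff 3)
  P1 vs Y: payoffs [1, 4] → best response B (payoff 4)
  P2 vs A: payoffs [5, 3] → best response X (payoff 5)
  P2 vs B: payoffs [2, 0] → best response X (payoff 2)
Mutual best responses: (B,X) → Nash equilibria.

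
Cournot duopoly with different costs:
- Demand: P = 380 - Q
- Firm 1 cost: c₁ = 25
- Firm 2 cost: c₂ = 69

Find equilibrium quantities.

q₁* = 133.0, q₂* = 89.0

Work:
Reaction: q₁ = (380 - 25 - q₂)/2
Reaction: q₂ = (380 - 69 - q₁)/2
Solve simultaneously:
q₁* = (380 - 2×25 + 69)/3 = 133.0
q₂* = (380 - 2×69 + 25)/3 = 89.0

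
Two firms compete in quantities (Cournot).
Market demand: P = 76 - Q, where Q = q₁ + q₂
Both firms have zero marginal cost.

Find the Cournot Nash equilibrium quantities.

q₁* = q₂* = 25.33; P* = 25.33

Work:
Profit: π_i = P·q_i = (a - q_i - q_j)·q_i
FOC: ∂π_i/∂q_i = a - 2q_i - q_j = 0
Reaction function: q_i = (76 - q_j)/2
Symmetry: q* = 76/3 = 25.33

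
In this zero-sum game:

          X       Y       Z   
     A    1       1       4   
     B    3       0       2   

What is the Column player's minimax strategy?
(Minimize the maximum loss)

Column should play Y, value = 1

Work:
Column player minimizes Row's maximum payoff:
Column X: max payoff to Row = 3
Column Y: max payoff to Row = 1
Column Z: max payoff to Row = 4
Minimum is 1, achieved by column Y.
Minimax strategy: Y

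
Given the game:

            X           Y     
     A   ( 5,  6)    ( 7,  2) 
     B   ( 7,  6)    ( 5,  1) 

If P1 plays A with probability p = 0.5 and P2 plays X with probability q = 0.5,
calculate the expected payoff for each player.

E[P1] = 6.0, E[P2] = 3.75

Work:
E[P1] = p·q·π₁(A,X) + p·(1-q)·π₁(A,Y) + (1-p)·q·π₁(B,X) + (1-p)·(1-q)·π₁(B,Y)
= 0.5·0.5·5 + 0.5·0.5·7 + 0.5·0.5·7 + 0.5·0.5·5
= 6.0

E[P2] = 3.75 (similar calculation)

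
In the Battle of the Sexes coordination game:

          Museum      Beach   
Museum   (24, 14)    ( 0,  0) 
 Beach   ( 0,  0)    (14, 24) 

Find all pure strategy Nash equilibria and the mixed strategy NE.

Pure NE: (Museum, Museum) and (Beach, Beach); Mixed NE: p = 0.6316, q = 0.3684

Work:
Check pure NE:
(Museum, Museum): (24, 14) - no unilateral deviation beneficial
(Beach, Beach): (14, 24) - no unilateral deviation beneficial
Mixed NE: P1 plays Museum with p = 0.6316, P2 plays Museum with q = 0.3684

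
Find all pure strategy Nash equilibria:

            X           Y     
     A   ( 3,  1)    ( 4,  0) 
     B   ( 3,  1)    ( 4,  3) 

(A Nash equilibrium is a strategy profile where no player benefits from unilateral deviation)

Nash equilibrium: (A, X), (B, Y)

Work:
Best responses:
  P1 vs X: payoffs [3, 3] → best response A/B (payoff 3)
  P1 vs Y: payoffs [4, 4] → best response A/B (payoff 4)
  P2 vs A: payoffs [1, 0] → best response X (payoff 1)
  P2 vs B: payoffs [1, 3] → best response Y (payoff 3)
Mutual best responses: (A,X), (B,Y) → Nash equilibria.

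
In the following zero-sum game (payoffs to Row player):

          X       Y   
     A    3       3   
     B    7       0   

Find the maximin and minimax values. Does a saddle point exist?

Maximin = 3, Minimax = 3, Saddle: True

Work:
Row minimums: [3, 0] → maximin = 3
Column maximums: [7, 3] → minimax = 3
Saddle point exists! Game value = 3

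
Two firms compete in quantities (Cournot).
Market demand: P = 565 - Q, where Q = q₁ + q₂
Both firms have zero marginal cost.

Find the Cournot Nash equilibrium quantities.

q₁* = q₂* = 188.33; P* = 188.33

Work:
Profit: π_i = P·q_i = (a - q_i - q_j)·q_i
FOC: ∂π_i/∂q_i = a - 2q_i - q_j = 0
Reaction function: q_i = (565 - q_j)/2
Symmetry: q* = 565/3 = 188.33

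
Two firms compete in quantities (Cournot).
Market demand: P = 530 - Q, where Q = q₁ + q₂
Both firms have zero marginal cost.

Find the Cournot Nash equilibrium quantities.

q₁* = q₂* = 176.67; P* = 176.67

Work:
Profit: π_i = P·q_i = (a - q_i - q_j)·q_i
FOC: ∂π_i/∂q_i = a - 2q_i - q_j = 0
Reaction function: q_i = (530 - q_j)/2
Symmetry: q* = 530/3 = 176.67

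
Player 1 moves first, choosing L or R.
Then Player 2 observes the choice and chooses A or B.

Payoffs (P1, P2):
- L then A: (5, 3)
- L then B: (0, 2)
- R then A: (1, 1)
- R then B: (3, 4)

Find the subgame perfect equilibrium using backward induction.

P1 plays L, P2 plays A after L and B after R; Payoff (5, 3)

Work:
Backward induction:
After L: P2 chooses A → P1 gets 5
After R: P2 chooses B → P1 gets 3
P1 chooses L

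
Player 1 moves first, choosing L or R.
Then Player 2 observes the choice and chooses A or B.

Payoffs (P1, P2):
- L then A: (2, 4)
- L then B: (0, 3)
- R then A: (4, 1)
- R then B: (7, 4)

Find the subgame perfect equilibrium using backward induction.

P1 plays R, P2 plays A after L and B after R; Payoff (7, 4)

Work:
Backward induction:
After L: P2 chooses A → P1 gets 2
After R: P2 chooses B → P1 gets 7
P1 chooses R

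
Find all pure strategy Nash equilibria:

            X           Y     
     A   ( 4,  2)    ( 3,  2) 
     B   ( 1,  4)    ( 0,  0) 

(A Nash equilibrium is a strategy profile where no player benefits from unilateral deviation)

Nash equilibrium: (A, X), (A, Y)

Work:
Best responses:
  P1 vs X: payoffs [4, 1] → best response A (payoff 4)
  P1 vs Y: payoffs [3, 0] → best response A (payoff 3)
  P2 vs A: payoffs [2, 2] → best response X/Y (payoff 2)
  P2 vs B: payoffs [4, 0] → best response X (payoff 4)
Mutual best responses: (A,X), (A,Y) → Nash equilibria.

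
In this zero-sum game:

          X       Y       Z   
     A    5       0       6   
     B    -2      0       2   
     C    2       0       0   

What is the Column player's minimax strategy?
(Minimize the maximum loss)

Column should play Y, value = 0

Work:
Column player minimizes Row's maximum payoff:
Column X: max payoff to Row = 5
Column Y: max payoff to Row = 0
Column Z: max payoff to Row = 6
Minimum is 0, achieved by column Y.
Minimax strategy: Y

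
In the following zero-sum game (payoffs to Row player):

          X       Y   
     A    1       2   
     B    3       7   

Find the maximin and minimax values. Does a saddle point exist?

Maximin = 3, Minimax = 3, Saddle: True

Work:
Row minimums: [1, 3] → maximin = 3
Column maximums: [3, 7] → minimax = 3
Saddle point exists! Game value = 3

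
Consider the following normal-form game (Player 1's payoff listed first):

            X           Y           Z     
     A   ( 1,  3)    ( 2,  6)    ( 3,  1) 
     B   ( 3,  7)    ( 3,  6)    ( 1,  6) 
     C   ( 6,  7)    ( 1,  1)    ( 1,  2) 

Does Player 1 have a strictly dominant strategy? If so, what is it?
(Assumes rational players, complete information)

No strictly dominant strategy exists for Player 1

Work:
A strategy strictly dominates another if it gives a strictly higher payoff against every opponent action. Compare each pair of P1's strategies column-by-column:
  A vs B: [1 vs 3, 2 vs 3, 3 vs 1] → A does not strictly dominate B (column X: 1 ≤ 3)
  A vs C: [1 vs 6, 2 vs 1, 3 vs 1] → A does not strictly dominate C (column X: 1 ≤ 6)
  B vs A: [3 vs 1, 3 vs 2, 1 vs 3] → B does not strictly dominate A (column Z: 1 ≤ 3)
  B vs C: [3 vs 6, 3 vs 1, 1 vs 1] → B does not strictly dominate C (column X: 3 ≤ 6)
  C vs A: [6 vs 1, 1 vs 2, 1 vs 3] → C does not strictly dominate A (column Y: 1 ≤ 2)
  C vs B: [6 vs 3, 1 vs 3, 1 vs 1] → C does not strictly dominate B (column Y: 1 ≤ 3)
No single strategy strictly dominates all others → no strictly dominant strategy.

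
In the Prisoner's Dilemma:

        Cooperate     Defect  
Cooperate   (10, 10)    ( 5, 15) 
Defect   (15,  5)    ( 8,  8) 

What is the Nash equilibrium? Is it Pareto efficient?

(Defect, Defect) is NE; not Pareto efficient

Work:
Defect dominates Cooperate for both players:
If P2 cooperates: Defect (15) > Cooperate (10)
If P2 defects: Defect (8) > Cooperate (5)
NE: (Defect, Defect) with payoff (8, 8)
But (Cooperate, Cooperate) = (10, 10) Pareto dominates (8, 8)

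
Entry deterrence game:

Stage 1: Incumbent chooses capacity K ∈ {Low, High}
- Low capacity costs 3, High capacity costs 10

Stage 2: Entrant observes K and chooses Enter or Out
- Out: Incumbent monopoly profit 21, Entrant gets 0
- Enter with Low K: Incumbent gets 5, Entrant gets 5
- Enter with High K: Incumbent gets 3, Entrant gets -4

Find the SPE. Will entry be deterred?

SPE: (High, Enter|Low, Out|High); Entry deterred. Incumbent net profit = 11

Work:
After Low K: Entrant enters (5 > 0)
After High K: Entrant stays out (-4 < 0)
Incumbent: Low → 5−3=2, High → 21−10=11
Incumbent chooses High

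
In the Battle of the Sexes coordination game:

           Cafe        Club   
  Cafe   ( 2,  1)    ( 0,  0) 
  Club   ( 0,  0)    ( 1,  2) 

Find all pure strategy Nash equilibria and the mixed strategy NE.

Pure NE: (Cafe, Cafe) and (Club, Club); Mixed NE: p = 0.6667, q = 0.3333

Work:
Check pure NE:
(Cafe, Cafe): (2, 1) - no unilateral deviation beneficial
(Club, Club): (1, 2) - no unilateral deviation beneficial
Mixed NE: P1 plays Cafe with p = 0.6667, P2 plays Cafe with q = 0.3333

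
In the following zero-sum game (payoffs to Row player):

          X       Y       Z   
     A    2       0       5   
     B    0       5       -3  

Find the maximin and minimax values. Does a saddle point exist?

Maximin = 0, Minimax = 2, Saddle: False

Work:
Row minimums: [0, -3] → maximin = 0
Column maximums: [2, 5, 5] → minimax = 2
No saddle point (maximin ≠ minimax). Mixed strategy needed.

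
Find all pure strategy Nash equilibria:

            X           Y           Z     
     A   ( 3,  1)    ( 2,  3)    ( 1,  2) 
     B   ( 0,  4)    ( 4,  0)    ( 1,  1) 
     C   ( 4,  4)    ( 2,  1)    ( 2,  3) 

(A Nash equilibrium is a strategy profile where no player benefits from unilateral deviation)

Nash equilibrium: (C, X)

Work:
Best responses:
  P1 vs X: payoffs [3, 0, 4] → best response C (payoff 4)
  P1 vs Y: payoffs [2, 4, 2] → best response B (payoff 4)
  P1 vs Z: payoffs [1, 1, 2] → best response C (payoff 2)
  P2 vs A: payoffs [1, 3, 2] → best response Y (payoff 3)
  P2 vs B: payoffs [4, 0, 1] → best response X (payoff 4)
  P2 vs C: payoffs [4, 1, 3] → best response X (payoff 4)
Mutual best responses: (C,X) → Nash equilibria.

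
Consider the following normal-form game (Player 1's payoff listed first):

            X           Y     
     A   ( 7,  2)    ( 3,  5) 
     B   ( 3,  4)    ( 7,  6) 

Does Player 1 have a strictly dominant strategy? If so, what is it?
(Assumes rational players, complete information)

No strictly dominant strategy exists for Player 1

Work:
A strategy strictly dominates another if it gives a strictly higher payoff against every opponent action. Compare each pair of P1's strategies column-by-column:
  A vs B: [7 vs 3, 3 vs 7] → A does not strictly dominate B (column Y: 3 ≤ 7)
  B vs A: [3 vs 7, 7 vs 3] → B does not strictly dominate A (column X: 3 ≤ 7)
No single strategy strictly dominates all others → no strictly dominant strategy.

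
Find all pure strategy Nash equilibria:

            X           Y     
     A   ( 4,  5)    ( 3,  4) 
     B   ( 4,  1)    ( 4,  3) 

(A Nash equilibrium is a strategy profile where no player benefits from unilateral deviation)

Nash equilibrium: (A, X), (B, Y)

Work:
Best responses:
  P1 vs X: payoffs [4, 4] → best response A/B (payoff 4)
  P1 vs Y: payoffs [3, 4] → best response B (payoff 4)
  P2 vs A: payoffs [5, 4] → best response X (payoff 5)
  P2 vs B: payoffs [1, 3] → best response Y (payoff 3)
Mutual best responses: (A,X), (B,Y) → Nash equilibria.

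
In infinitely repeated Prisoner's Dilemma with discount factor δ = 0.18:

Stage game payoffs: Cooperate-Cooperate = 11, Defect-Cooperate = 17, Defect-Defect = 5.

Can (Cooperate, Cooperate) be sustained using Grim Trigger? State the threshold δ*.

δ* = 0.5; since δ = 0.18 < 0.5, cooperation cannot be sustained

Work:
For Grim Trigger:
Cooperate forever: 11/(1-δ)
Defect then punished: 17 + 5·δ/(1-δ)
Need: 11/(1-δ) ≥ 17 + 5·δ/(1-δ)
Solving: δ ≥ (T-R)/(T-P) = (17-11)/(17-5) = 0.5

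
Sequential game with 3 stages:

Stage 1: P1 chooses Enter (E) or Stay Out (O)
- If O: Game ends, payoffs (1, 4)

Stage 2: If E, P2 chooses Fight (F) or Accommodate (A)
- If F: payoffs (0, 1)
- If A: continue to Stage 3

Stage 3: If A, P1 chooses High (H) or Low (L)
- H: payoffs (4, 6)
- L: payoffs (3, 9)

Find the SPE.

SPE: (E, A, H); Outcome (4, 6)

Work:
Stage 3: P1 chooses H (4 vs 3)
Stage 2: P2: F->1, A->6 (anticipating H). Choose A
Stage 1: P1: O->1, E->4 (anticipating A, H). Choose E
SPE path: E -> A -> H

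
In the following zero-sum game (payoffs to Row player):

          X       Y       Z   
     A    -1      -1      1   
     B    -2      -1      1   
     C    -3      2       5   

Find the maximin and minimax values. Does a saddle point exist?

Maximin = -1, Minimax = -1, Saddle: True

Work:
Row minimums: [-1, -2, -3] → maximin = -1
Column maximums: [-1, 2, 5] → minimax = -1
Saddle point exists! Game value = -1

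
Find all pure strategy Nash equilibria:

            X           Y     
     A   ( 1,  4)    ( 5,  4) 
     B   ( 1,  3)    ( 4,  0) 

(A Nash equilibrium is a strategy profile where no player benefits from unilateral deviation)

Nash equilibrium: (A, X), (A, Y), (B, X)

Work:
Best responses:
  P1 vs X: payoffs [1, 1] → best response A/B (payoff 1)
  P1 vs Y: payoffs [5, 4] → best response A (payoff 5)
  P2 vs A: payoffs [4, 4] → best response X/Y (payoff 4)
  P2 vs B: payoffs [3, 0] → best response X (payoff 3)
Mutual best responses: (A,X), (A,Y), (B,X) → Nash equilibria.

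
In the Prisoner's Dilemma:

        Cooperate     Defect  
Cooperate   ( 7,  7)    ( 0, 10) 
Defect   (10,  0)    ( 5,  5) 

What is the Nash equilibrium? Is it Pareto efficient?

(Defect, Defect) is NE; not Pareto efficient

Work:
Defect dominates Cooperate for both players:
If P2 cooperates: Defect (10) > Cooperate (7)
If P2 defects: Defect (5) > Cooperate (0)
NE: (Defect, Defect) with payoff (5, 5)
But (Cooperate, Cooperate) = (7, 7) Pareto dominates (5, 5)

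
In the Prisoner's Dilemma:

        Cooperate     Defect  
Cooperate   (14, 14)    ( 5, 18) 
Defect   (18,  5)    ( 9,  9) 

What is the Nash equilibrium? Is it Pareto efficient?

(Defect, Defect) is NE; not Pareto efficient

Work:
Defect dominates Cooperate for both players:
If P2 cooperates: Defect (18) > Cooperate (14)
If P2 defects: Defect (9) > Cooperate (5)
NE: (Defect, Defect) with payoff (9, 9)
But (Cooperate, Cooperate) = (14, 14) Pareto dominates (9, 9)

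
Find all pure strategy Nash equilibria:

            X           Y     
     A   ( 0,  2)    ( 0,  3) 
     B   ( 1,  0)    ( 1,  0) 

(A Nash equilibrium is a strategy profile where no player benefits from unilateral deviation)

Nash equilibrium: (B, X), (B, Y)

Work:
Best responses:
  P1 vs X: payoffs [0, 1] → best response B (payoff 1)
  P1 vs Y: payoffs [0, 1] → best response B (payoff 1)
  P2 vs A: payoffs [2, 3] → best response Y (payoff 3)
  P2 vs B: payoffs [0, 0] → best response X/Y (payoff 0)
Mutual best responses: (B,X), (B,Y) → Nash equilibria.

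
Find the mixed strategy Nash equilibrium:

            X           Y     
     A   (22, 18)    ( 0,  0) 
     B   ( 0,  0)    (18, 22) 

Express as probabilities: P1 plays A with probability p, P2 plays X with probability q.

p = 0.55, q = 0.45

Work:
Find probabilities that make opponent indifferent:
P2 chooses q to make P1 indifferent between A and B
P1 chooses p to make P2 indifferent between X and Y
Mixed NE: P1 plays (A: 0.55, B: 0.45), P2 plays (X: 0.45, Y: 0.55)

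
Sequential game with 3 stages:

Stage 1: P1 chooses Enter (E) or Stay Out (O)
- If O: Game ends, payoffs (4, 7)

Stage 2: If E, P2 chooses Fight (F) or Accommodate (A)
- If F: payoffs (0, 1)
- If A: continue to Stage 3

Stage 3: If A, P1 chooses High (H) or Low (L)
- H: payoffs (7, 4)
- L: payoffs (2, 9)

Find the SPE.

SPE: (E, A, H); Outcome (7, 4)

Work:
Stage 3: P1 chooses H (7 vs 2)
Stage 2: P2: F->1, A->4 (anticipating H). Choose A
Stage 1: P1: O->4, E->7 (anticipating A, H). Choose E
SPE path: E -> A -> H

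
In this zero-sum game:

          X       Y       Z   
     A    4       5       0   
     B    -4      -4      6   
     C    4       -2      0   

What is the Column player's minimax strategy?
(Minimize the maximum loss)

Column should play X, value = 4

Work:
Column player minimizes Row's maximum payoff:
Column X: max payoff to Row = 4
Column Y: max payoff to Row = 5
Column Z: max payoff to Row = 6
Minimum is 4, achieved by column X.
Minimax strategy: X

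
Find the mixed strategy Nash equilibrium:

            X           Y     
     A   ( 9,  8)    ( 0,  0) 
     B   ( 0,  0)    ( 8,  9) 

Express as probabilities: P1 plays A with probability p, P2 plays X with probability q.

p = 0.5294, q = 0.4706

Work:
Find probabilities that make opponent indifferent:
P2 chooses q to make P1 indifferent between A and B
P1 chooses p to make P2 indifferent between X and Y
Mixed NE: P1 plays (A: 0.5294, B: 0.4706), P2 plays (X: 0.4706, Y: 0.5294)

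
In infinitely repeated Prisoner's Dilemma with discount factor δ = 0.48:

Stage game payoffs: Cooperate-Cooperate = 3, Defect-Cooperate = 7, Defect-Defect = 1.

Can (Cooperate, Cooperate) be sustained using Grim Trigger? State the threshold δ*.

δ* = 0.6667; since δ = 0.48 < 0.6667, cooperation cannot be sustained

Work:
For Grim Trigger:
Cooperate forever: 3/(1-δ)
Defect then punished: 7 + 1·δ/(1-δ)
Need: 3/(1-δ) ≥ 7 + 1·δ/(1-δ)
Solving: δ ≥ (T-R)/(T-P) = (7-3)/(7-1) = 0.6667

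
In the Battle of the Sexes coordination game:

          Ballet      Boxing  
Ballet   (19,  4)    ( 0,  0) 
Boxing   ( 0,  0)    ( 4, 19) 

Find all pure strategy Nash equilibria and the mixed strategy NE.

Pure NE: (Ballet, Ballet) and (Boxing, Boxing); Mixed NE: p = 0.8261, q = 0.1739

Work:
Check pure NE:
(Ballet, Ballet): (19, 4) - no unilateral deviation beneficial
(Boxing, Boxing): (4, 19) - no unilateral deviation beneficial
Mixed NE: P1 plays Ballet with p = 0.8261, P2 plays Ballet with q = 0.1739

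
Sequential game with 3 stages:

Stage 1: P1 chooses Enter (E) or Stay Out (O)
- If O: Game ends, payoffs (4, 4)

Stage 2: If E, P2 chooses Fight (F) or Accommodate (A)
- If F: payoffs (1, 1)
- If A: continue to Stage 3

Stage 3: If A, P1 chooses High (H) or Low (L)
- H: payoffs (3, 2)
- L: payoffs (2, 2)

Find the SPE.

SPE: (O, A, H); Outcome (4, 4)

Work:
Stage 3: P1 chooses H (3 vs 2)
Stage 2: P2: F->1, A->2 (anticipating H). Choose A
Stage 1: P1: O->4, E->3 (anticipating A, H). Choose O
SPE path: O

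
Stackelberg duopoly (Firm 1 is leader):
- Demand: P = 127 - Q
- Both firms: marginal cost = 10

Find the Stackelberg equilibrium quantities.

q₁* (leader) = 58.5, q₂* (follower) = 29.25

Work:
Follower's reaction: q₂ = (a - c - q₁)/2
Leader substitutes: π₁ = q₁·(a - q₁ - (a-c-q₁)/2 - c)
FOC: q₁* = (127 - 10)/2 = 58.50
Then: q₂* = (127 - 10 - 58.5)/2 = 29.25
Leader has first-mover advantage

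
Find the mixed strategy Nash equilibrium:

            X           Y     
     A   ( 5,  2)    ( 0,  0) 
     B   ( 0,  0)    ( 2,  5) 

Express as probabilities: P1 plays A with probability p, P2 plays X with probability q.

p = 0.7143, q = 0.2857

Work:
Find probabilities that make opponent indifferent:
P2 chooses q to make P1 indifferent between A and B
P1 chooses p to make P2 indifferent between X and Y
Mixed NE: P1 plays (A: 0.7143, B: 0.2857), P2 plays (X: 0.2857, Y: 0.7143)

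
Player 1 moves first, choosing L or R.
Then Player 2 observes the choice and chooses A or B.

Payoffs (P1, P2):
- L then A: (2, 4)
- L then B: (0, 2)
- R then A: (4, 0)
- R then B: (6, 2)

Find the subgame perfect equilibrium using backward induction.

P1 plays R, P2 plays A after L and B after R; Payoff (6, 2)

Work:
Backward induction:
After L: P2 chooses A → P1 gets 2
After R: P2 chooses B → P1 gets 6
P1 chooses R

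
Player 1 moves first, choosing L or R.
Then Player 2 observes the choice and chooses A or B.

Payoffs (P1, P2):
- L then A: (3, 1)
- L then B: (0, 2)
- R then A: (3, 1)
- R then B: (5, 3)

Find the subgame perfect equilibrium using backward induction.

P1 plays R, P2 plays B after L and B after R; Payoff (5, 3)

Work:
Backward induction:
After L: P2 chooses B → P1 gets 0
After R: P2 chooses B → P1 gets 5
P1 chooses R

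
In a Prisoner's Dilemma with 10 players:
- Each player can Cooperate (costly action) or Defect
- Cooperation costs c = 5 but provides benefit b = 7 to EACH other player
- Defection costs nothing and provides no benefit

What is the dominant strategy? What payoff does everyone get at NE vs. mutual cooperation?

Dominant: Defect; NE payoff = 0; Coop payoff = 58

Work:
Defect dominates (saves cost c = 5, benefit to others is external)
NE: All defect → everyone gets 0
If all cooperate: each receives (9)×7 - 5 = 58
Social dilemma: 58 > 0 but NE gives 0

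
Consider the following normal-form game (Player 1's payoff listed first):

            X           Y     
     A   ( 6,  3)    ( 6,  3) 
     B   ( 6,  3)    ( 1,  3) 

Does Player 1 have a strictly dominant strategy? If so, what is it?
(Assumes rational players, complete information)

No strictly dominant strategy exists for Player 1

Work:
A strategy strictly dominates another if it gives a strictly higher payoff against every opponent action. Compare each pair of P1's strategies column-by-column:
  A vs B: [6 vs 6, 6 vs 1] → A does not strictly dominate B (column X: 6 ≤ 6)
  B vs A: [6 vs 6, 1 vs 6] → B does not strictly dominate A (column X: 6 ≤ 6)
No single strategy strictly dominates all others → no strictly dominant strategy.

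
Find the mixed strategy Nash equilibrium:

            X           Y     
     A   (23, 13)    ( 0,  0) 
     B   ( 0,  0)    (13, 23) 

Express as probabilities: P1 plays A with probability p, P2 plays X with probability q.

p = 0.6389, q = 0.3611

Work:
Find probabilities that make opponent indifferent:
P2 chooses q to make P1 indifferent between A and B
P1 chooses p to make P2 indifferent between X and Y
Mixed NE: P1 plays (A: 0.6389, B: 0.3611), P2 plays (X: 0.3611, Y: 0.6389)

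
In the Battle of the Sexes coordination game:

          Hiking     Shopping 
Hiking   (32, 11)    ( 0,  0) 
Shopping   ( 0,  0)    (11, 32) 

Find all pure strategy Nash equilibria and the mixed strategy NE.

Pure NE: (Hiking, Hiking) and (Shopping, Shopping); Mixed NE: p = 0.7442, q = 0.2558

Work:
Check pure NE:
(Hiking, Hiking): (32, 11) - no unilateral deviation beneficial
(Shopping, Shopping): (11, 32) - no unilateral deviation beneficial
Mixed NE: P1 plays Hiking with p = 0.7442, P2 plays Hiking with q = 0.2558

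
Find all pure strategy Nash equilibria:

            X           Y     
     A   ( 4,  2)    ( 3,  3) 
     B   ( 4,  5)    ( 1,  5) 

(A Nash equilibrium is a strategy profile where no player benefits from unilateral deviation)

Nash equilibrium: (A, Y), (B, X)

Work:
Best responses:
  P1 vs X: payoffs [4, 4] → best response A/B (payoff 4)
  P1 vs Y: payoffs [3, 1] → best response A (payoff 3)
  P2 vs A: payoffs [2, 3] → best response Y (payoff 3)
  P2 vs B: payoffs [5, 5] → best response X/Y (payoff 5)
Mutual best responses: (A,Y), (B,X) → Nash equilibria.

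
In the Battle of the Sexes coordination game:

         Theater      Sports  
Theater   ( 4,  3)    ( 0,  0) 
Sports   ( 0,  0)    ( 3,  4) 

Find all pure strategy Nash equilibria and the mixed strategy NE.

Pure NE: (Theater, Theater) and (Sports, Sports); Mixed NE: p = 0.5714, q = 0.4286

Work:
Check pure NE:
(Theater, Theater): (4, 3) - no unilateral deviation beneficial
(Sports, Sports): (3, 4) - no unilateral deviation beneficial
Mixed NE: P1 plays Theater with p = 0.5714, P2 plays Theater with q = 0.4286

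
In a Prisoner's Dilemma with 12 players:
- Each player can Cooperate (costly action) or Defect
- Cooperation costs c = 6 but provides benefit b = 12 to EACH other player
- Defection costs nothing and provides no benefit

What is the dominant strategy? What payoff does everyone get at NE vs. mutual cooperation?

Dominant: Defect; NE payoff = 0; Coop payoff = 126

Work:
Defect dominates (saves cost c = 6, benefit to others is external)
NE: All defect → everyone gets 0
If all cooperate: each receives (11)×12 - 6 = 126
Social dilemma: 126 > 0 but NE gives 0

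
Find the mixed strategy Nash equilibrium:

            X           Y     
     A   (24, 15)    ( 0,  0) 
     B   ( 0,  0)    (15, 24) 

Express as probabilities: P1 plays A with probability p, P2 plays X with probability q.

p = 0.6154, q = 0.3846

Work:
Find probabilities that make opponent indifferent:
P2 chooses q to make P1 indifferent between A and B
P1 chooses p to make P2 indifferent between X and Y
Mixed NE: P1 plays (A: 0.6154, B: 0.3846), P2 plays (X: 0.3846, Y: 0.6154)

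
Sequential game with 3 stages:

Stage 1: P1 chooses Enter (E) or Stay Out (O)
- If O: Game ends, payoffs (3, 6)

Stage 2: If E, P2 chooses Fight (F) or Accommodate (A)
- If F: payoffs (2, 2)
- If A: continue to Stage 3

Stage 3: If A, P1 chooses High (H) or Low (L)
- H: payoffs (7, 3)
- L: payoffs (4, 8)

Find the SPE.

SPE: (E, A, H); Outcome (7, 3)

Work:
Stage 3: P1 chooses H (7 vs 4)
Stage 2: P2: F->2, A->3 (anticipating H). Choose A
Stage 1: P1: O->3, E->7 (anticipating A, H). Choose E
SPE path: E -> A -> H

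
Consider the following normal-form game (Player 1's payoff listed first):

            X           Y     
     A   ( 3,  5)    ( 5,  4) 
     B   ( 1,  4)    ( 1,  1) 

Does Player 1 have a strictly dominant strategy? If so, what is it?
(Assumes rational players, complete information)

Yes, Player 1's strictly dominant strategy is A

Work:
A strategy strictly dominates another if it gives a strictly higher payoff against every opponent action. Compare each pair of P1's strategies column-by-column:
  A vs B: [3 vs 1, 5 vs 1] → A strictly dominates B
  B vs A: [1 vs 3, 1 vs 5] → B does not strictly dominate A (column X: 1 ≤ 3)
A strictly dominates every other strategy → strictly dominant.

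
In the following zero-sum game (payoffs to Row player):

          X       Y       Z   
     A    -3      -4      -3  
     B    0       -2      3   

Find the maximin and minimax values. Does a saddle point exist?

Maximin = -2, Minimax = -2, Saddle: True

Work:
Row minimums: [-4, -2] → maximin = -2
Column maximums: [0, -2, 3] → minimax = -2
Saddle point exists! Game value = -2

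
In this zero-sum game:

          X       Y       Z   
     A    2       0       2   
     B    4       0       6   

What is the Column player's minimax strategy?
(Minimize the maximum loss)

Column should play Y, value = 0

Work:
Column player minimizes Row's maximum payoff:
Column X: max payoff to Row = 4
Column Y: max payoff to Row = 0
Column Z: max payoff to Row = 6
Minimum is 0, achieved by column Y.
Minimax strategy: Y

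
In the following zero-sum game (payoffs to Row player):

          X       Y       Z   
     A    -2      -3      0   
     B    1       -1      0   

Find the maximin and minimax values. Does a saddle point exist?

Maximin = -1, Minimax = -1, Saddle: True

Work:
Row minimums: [-3, -1] → maximin = -1
Column maximums: [1, -1, 0] → minimax = -1
Saddle point exists! Game value = -1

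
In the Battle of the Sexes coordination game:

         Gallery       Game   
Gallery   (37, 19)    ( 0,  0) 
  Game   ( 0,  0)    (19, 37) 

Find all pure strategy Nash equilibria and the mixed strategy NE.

Pure NE: (Gallery, Gallery) and (Game, Game); Mixed NE: p = 0.6607, q = 0.3393

Work:
Check pure NE:
(Gallery, Gallery): (37, 19) - no unilateral deviation beneficial
(Game, Game): (19, 37) - no unilateral deviation beneficial
Mixed NE: P1 plays Gallery with p = 0.6607, P2 plays Gallery with q = 0.3393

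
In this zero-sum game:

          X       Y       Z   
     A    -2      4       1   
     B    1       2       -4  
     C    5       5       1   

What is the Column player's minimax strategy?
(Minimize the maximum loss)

Column should play Z, value = 1

Work:
Column player minimizes Row's maximum payoff:
Column X: max payoff to Row = 5
Column Y: max payoff to Row = 5
Column Z: max payoff to Row = 1
Minimum is 1, achieved by column Z.
Minimax strategy: Z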